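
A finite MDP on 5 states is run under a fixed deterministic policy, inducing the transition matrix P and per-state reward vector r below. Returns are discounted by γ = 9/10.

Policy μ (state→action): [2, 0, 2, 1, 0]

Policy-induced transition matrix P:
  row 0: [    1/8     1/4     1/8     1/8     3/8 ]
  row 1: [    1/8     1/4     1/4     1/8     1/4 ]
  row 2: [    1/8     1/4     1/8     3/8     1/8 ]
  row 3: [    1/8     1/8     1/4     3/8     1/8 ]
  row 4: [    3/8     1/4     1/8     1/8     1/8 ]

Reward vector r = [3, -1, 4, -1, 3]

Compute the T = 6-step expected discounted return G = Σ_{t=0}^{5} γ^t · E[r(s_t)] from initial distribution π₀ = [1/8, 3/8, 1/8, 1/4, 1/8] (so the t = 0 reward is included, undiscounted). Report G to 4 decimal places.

t=0: π = [0.1250, 0.3750, 0.1250, 0.2500, 0.1250], E[r] = 0.6250, γ^t·E[r] = 0.625000, running G = 0.625000
t=1: π = [0.1563, 0.2188, 0.2031, 0.2188, 0.2031], E[r] = 1.4531, γ^t·E[r] = 1.307813, running G = 1.932813
t=2: π = [0.1758, 0.2227, 0.1797, 0.2305, 0.1914], E[r] = 1.3672, γ^t·E[r] = 1.107422, running G = 3.040234
t=3: π = [0.1729, 0.2212, 0.1816, 0.2275, 0.1968], E[r] = 1.3867, γ^t·E[r] = 1.010918, running G = 4.051152
t=4: π = [0.1742, 0.2216, 0.1811, 0.2273, 0.1959], E[r] = 1.3857, γ^t·E[r] = 0.909145, running G = 4.960298
t=5: π = [0.1740, 0.2216, 0.1811, 0.2271, 0.1962], E[r] = 1.3864, γ^t·E[r] = 0.818636, running G = 5.778934

G = 5.7789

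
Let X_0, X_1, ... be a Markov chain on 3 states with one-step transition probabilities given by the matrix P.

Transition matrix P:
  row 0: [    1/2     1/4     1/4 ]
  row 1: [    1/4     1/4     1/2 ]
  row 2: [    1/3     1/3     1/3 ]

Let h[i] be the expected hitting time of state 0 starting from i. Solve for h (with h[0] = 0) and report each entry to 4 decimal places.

h = [0.0000, 3.5000, 3.2500]

First-step conditioning: h[0] = 0; for i ≠ 0, h[i] = 1 + Σ_k P[i][k]·h[k].
  h[1] = 1 + 1/4·h[1] + 1/2·h[2]
  h[2] = 1 + 1/3·h[1] + 1/3·h[2]
Solving the 2×2 linear system over states ≠ 0 gives exactly h = [0, 7/2, 13/4] (h[0] = 0 is the target).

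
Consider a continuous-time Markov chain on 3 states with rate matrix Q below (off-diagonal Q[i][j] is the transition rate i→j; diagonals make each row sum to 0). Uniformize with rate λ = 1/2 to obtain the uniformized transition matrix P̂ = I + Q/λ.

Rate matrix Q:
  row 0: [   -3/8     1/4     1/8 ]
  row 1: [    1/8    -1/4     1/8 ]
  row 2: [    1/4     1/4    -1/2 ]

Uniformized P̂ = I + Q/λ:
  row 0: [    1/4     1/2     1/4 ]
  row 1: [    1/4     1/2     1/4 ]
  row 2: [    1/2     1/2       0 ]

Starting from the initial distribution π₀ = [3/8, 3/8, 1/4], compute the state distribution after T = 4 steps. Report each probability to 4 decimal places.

t=0: π = [0.3750, 0.3750, 0.2500]
t=1: π = [0.3125, 0.5000, 0.1875]
t=2: π = [0.2969, 0.5000, 0.2031]
t=3: π = [0.3008, 0.5000, 0.1992]
t=4: π = [0.2998, 0.5000, 0.2002]

π = [0.2998, 0.5000, 0.2002]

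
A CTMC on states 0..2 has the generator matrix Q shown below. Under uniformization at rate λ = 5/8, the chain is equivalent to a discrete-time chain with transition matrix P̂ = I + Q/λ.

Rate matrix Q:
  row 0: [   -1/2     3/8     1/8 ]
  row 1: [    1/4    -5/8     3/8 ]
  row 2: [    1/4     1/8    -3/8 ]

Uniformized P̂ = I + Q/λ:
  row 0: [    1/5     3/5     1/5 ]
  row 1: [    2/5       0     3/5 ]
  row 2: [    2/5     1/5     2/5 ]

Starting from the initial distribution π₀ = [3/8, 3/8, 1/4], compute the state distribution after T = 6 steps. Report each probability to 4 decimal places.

π = [0.3333, 0.2778, 0.3889]

t=0: π = [0.3750, 0.3750, 0.2500]
t=1: π = [0.3250, 0.2750, 0.4000]
t=2: π = [0.3350, 0.2750, 0.3900]
t=3: π = [0.3330, 0.2790, 0.3880]
t=4: π = [0.3334, 0.2774, 0.3892]
t=5: π = [0.3333, 0.2779, 0.3888]
t=6: π = [0.3333, 0.2778, 0.3889]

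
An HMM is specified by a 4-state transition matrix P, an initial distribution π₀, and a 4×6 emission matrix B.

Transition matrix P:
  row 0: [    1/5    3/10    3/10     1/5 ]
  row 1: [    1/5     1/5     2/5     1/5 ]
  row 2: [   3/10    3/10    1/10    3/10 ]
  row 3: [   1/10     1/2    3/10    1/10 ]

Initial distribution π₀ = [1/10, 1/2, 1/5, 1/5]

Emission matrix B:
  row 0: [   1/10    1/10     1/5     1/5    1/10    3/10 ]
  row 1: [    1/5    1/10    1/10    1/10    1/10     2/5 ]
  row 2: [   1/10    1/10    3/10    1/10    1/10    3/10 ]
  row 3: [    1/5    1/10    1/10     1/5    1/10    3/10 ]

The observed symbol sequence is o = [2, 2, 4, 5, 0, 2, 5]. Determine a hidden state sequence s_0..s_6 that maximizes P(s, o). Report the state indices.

path = [1, 2, 3, 1, 1, 2, 1]

t=0: δ = [2.000e-02, 5.000e-02, 6.000e-02, 2.000e-02]  (obs o_0=2)
t=1: δ = [3.600e-03, 1.800e-03, 6.000e-03, 1.800e-03]  ψ = [2, 2, 1, 2]  (obs o_1=2)
t=2: δ = [1.800e-04, 1.800e-04, 1.080e-04, 1.800e-04]  ψ = [2, 2, 0, 2]  (obs o_2=4)
t=3: δ = [1.080e-05, 3.600e-05, 2.160e-05, 1.080e-05]  ψ = [0, 3, 1, 0]  (obs o_3=5)
t=4: δ = [7.200e-07, 1.440e-06, 1.440e-06, 1.440e-06]  ψ = [1, 1, 1, 1]  (obs o_4=0)
t=5: δ = [8.640e-08, 7.200e-08, 1.728e-07, 4.320e-08]  ψ = [2, 3, 1, 2]  (obs o_5=2)
t=6: δ = [1.555e-08, 2.074e-08, 8.640e-09, 1.555e-08]  ψ = [2, 2, 1, 2]  (obs o_6=5)
backtrack: best end state = 1; path = [1, 2, 3, 1, 1, 2, 1]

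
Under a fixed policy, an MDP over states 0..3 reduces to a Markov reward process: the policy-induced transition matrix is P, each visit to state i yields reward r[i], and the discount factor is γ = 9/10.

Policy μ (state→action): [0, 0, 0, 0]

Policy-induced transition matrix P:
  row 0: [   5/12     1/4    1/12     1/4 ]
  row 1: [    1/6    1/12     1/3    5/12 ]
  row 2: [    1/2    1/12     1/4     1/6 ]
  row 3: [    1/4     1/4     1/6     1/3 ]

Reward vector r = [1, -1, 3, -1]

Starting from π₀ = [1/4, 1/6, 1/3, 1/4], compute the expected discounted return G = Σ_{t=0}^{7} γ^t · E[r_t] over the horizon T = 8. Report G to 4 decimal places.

G = 2.8831

t=0: π = [0.2500, 0.1667, 0.3333, 0.2500], E[r] = 0.8333, γ^t·E[r] = 0.833333, running G = 0.833333
t=1: π = [0.3611, 0.1667, 0.2014, 0.2708], E[r] = 0.5278, γ^t·E[r] = 0.475000, running G = 1.308333
t=2: π = [0.3466, 0.1887, 0.1811, 0.2836], E[r] = 0.4178, γ^t·E[r] = 0.338438, running G = 1.646771
t=3: π = [0.3373, 0.1884, 0.1843, 0.2900], E[r] = 0.4119, γ^t·E[r] = 0.300305, running G = 1.947076
t=4: π = [0.3366, 0.1879, 0.1853, 0.2902], E[r] = 0.4144, γ^t·E[r] = 0.271920, running G = 2.218995
t=5: π = [0.3368, 0.1878, 0.1854, 0.2901], E[r] = 0.4150, γ^t·E[r] = 0.245074, running G = 2.464069
t=6: π = [0.3368, 0.1878, 0.1854, 0.2900], E[r] = 0.4150, γ^t·E[r] = 0.220572, running G = 2.684640
t=7: π = [0.3368, 0.1878, 0.1853, 0.2900], E[r] = 0.4150, γ^t·E[r] = 0.198506, running G = 2.883147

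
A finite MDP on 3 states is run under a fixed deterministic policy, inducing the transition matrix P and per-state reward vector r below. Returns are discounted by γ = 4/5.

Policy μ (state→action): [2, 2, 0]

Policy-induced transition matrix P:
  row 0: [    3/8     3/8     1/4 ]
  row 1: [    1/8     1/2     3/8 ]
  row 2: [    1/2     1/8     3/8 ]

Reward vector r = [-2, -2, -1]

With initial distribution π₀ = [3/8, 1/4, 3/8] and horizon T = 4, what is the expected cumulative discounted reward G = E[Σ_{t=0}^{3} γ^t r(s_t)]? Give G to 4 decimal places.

G = -4.8849

t=0: π = [0.3750, 0.2500, 0.3750], E[r] = -1.6250, γ^t·E[r] = -1.625000, running G = -1.625000
t=1: π = [0.3594, 0.3125, 0.3281], E[r] = -1.6719, γ^t·E[r] = -1.337500, running G = -2.962500
t=2: π = [0.3379, 0.3320, 0.3301], E[r] = -1.6699, γ^t·E[r] = -1.068750, running G = -4.031250
t=3: π = [0.3333, 0.3340, 0.3328], E[r] = -1.6672, γ^t·E[r] = -0.853625, running G = -4.884875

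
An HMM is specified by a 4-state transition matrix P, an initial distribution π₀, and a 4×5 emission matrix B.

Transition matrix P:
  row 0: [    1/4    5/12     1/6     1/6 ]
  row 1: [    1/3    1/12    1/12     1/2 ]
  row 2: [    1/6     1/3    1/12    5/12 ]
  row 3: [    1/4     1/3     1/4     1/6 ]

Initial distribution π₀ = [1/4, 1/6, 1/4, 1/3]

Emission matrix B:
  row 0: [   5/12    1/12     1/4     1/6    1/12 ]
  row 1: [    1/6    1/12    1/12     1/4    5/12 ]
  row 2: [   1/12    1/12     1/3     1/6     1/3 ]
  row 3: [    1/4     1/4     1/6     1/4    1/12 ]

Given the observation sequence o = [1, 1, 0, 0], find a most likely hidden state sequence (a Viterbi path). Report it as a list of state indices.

path = [3, 3, 0, 0]

t=0: δ = [2.083e-02, 1.389e-02, 2.083e-02, 8.333e-02]  (obs o_0=1)
t=1: δ = [1.736e-03, 2.315e-03, 1.736e-03, 3.472e-03]  ψ = [3, 3, 3, 3]  (obs o_1=1)
t=2: δ = [3.617e-04, 1.929e-04, 7.234e-05, 2.894e-04]  ψ = [3, 3, 3, 1]  (obs o_2=0)
t=3: δ = [3.768e-05, 2.512e-05, 6.028e-06, 2.411e-05]  ψ = [0, 0, 3, 1]  (obs o_3=0)
backtrack: best end state = 0; path = [3, 3, 0, 0]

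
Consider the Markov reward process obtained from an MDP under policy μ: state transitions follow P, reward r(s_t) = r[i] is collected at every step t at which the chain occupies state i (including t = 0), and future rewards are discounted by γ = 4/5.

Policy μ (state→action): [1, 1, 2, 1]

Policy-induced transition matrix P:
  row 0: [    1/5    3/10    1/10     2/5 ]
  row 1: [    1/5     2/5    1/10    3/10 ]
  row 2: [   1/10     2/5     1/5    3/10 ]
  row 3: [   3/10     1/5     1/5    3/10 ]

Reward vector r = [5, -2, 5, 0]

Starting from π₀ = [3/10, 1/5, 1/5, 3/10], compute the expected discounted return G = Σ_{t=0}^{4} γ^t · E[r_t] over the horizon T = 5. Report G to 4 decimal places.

G = 4.9144

t=0: π = [0.3000, 0.2000, 0.2000, 0.3000], E[r] = 2.1000, γ^t·E[r] = 2.100000, running G = 2.100000
t=1: π = [0.2100, 0.3100, 0.1500, 0.3300], E[r] = 1.1800, γ^t·E[r] = 0.944000, running G = 3.044000
t=2: π = [0.2180, 0.3130, 0.1480, 0.3210], E[r] = 1.2040, γ^t·E[r] = 0.770560, running G = 3.814560
t=3: π = [0.2173, 0.3140, 0.1469, 0.3218], E[r] = 1.1930, γ^t·E[r] = 0.610816, running G = 4.425376
t=4: π = [0.2175, 0.3139, 0.1469, 0.3217], E[r] = 1.1940, γ^t·E[r] = 0.489054, running G = 4.914430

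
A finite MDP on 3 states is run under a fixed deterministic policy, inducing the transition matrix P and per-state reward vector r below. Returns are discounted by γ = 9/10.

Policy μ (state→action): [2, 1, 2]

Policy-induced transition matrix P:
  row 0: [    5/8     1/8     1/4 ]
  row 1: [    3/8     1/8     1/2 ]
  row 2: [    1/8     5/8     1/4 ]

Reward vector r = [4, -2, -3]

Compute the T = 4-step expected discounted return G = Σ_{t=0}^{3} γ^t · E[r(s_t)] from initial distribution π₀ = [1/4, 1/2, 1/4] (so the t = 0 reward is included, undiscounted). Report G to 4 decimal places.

t=0: π = [0.2500, 0.5000, 0.2500], E[r] = -0.7500, γ^t·E[r] = -0.750000, running G = -0.750000
t=1: π = [0.3750, 0.2500, 0.3750], E[r] = -0.1250, γ^t·E[r] = -0.112500, running G = -0.862500
t=2: π = [0.3750, 0.3125, 0.3125], E[r] = -0.0625, γ^t·E[r] = -0.050625, running G = -0.913125
t=3: π = [0.3906, 0.2813, 0.3281], E[r] = 0.0156, γ^t·E[r] = 0.011391, running G = -0.901734

G = -0.9017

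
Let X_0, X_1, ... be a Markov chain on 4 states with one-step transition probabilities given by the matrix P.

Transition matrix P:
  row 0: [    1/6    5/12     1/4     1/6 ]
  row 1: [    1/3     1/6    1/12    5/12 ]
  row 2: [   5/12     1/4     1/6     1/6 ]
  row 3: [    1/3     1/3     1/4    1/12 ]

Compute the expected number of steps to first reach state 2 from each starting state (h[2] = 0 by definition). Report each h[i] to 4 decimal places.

First-step conditioning: h[2] = 0; for i ≠ 2, h[i] = 1 + Σ_k P[i][k]·h[k].
  h[0] = 1 + 1/6·h[0] + 5/12·h[1] + 1/6·h[3]
  h[1] = 1 + 1/3·h[0] + 1/6·h[1] + 5/12·h[3]
  h[3] = 1 + 1/3·h[0] + 1/3·h[1] + 1/12·h[3]
Solving the 3×3 linear system over states ≠ 2 gives exactly h = [66/13, 224/39, 0, 196/39] (h[2] = 0 is the target).

h = [5.0769, 5.7436, 0.0000, 5.0256]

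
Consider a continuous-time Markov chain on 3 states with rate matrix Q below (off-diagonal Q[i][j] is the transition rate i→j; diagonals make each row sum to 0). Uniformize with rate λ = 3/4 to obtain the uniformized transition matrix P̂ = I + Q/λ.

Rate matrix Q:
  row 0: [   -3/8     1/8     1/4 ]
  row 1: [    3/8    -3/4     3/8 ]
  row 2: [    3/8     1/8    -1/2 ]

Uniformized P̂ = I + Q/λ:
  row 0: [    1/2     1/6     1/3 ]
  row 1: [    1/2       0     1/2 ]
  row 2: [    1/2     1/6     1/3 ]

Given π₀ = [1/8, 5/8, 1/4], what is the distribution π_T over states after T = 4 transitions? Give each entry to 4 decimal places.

π = [0.5000, 0.1432, 0.3568]

t=0: π = [0.1250, 0.6250, 0.2500]
t=1: π = [0.5000, 0.0625, 0.4375]
t=2: π = [0.5000, 0.1563, 0.3438]
t=3: π = [0.5000, 0.1406, 0.3594]
t=4: π = [0.5000, 0.1432, 0.3568]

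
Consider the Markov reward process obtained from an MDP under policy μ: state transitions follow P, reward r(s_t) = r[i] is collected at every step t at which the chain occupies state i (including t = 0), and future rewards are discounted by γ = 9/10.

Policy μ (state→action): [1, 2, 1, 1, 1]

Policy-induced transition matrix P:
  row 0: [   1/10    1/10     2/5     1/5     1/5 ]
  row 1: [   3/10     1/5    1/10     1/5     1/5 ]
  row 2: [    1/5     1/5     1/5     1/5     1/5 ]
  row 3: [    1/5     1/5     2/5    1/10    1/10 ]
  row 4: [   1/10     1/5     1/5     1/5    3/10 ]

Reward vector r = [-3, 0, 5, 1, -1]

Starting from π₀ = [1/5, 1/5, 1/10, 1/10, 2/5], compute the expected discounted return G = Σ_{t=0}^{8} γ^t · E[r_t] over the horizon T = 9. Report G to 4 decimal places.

t=0: π = [0.2000, 0.2000, 0.1000, 0.1000, 0.4000], E[r] = -0.4000, γ^t·E[r] = -0.400000, running G = -0.400000
t=1: π = [0.1600, 0.1800, 0.2400, 0.1900, 0.2300], E[r] = 0.6800, γ^t·E[r] = 0.612000, running G = 0.212000
t=2: π = [0.1790, 0.1840, 0.2520, 0.1810, 0.2040], E[r] = 0.7000, γ^t·E[r] = 0.567000, running G = 0.779000
t=3: π = [0.1801, 0.1821, 0.2536, 0.1819, 0.2023], E[r] = 0.7073, γ^t·E[r] = 0.515622, running G = 1.294622
t=4: π = [0.1800, 0.1820, 0.2542, 0.1818, 0.2020], E[r] = 0.7108, γ^t·E[r] = 0.466362, running G = 1.760984
t=5: π = [0.1800, 0.1820, 0.2542, 0.1818, 0.2020], E[r] = 0.7106, γ^t·E[r] = 0.419595, running G = 2.180579
t=6: π = [0.1800, 0.1820, 0.2542, 0.1818, 0.2020], E[r] = 0.7106, γ^t·E[r] = 0.377652, running G = 2.558231
t=7: π = [0.1800, 0.1820, 0.2542, 0.1818, 0.2020], E[r] = 0.7106, γ^t·E[r] = 0.339887, running G = 2.898118
t=8: π = [0.1800, 0.1820, 0.2542, 0.1818, 0.2020], E[r] = 0.7106, γ^t·E[r] = 0.305898, running G = 3.204016

G = 3.2040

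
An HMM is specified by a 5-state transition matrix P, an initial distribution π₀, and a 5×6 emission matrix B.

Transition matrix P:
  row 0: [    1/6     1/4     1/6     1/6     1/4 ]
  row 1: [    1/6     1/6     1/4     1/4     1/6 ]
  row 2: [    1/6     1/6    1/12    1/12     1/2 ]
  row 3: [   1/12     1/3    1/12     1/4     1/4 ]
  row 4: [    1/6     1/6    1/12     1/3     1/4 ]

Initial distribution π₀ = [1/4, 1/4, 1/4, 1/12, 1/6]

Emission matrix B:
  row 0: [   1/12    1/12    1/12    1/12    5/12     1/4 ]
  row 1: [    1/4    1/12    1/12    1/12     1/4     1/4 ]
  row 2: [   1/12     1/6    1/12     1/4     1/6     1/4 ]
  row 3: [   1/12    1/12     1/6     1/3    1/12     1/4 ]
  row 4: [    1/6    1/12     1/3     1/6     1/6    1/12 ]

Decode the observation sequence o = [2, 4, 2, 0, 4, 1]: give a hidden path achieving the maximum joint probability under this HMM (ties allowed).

t=0: δ = [2.083e-02, 2.083e-02, 2.083e-02, 1.389e-02, 5.556e-02]  (obs o_0=2)
t=1: δ = [3.858e-03, 2.315e-03, 8.681e-04, 1.543e-03, 2.315e-03]  ψ = [4, 4, 1, 4, 4]  (obs o_1=4)
t=2: δ = [5.358e-05, 8.038e-05, 5.358e-05, 1.286e-04, 3.215e-04]  ψ = [0, 0, 0, 4, 0]  (obs o_2=2)
t=3: δ = [4.465e-06, 1.340e-05, 2.233e-06, 8.931e-06, 1.340e-05]  ψ = [4, 4, 4, 4, 4]  (obs o_3=0)
t=4: δ = [9.303e-07, 7.442e-07, 5.582e-07, 3.721e-07, 5.582e-07]  ψ = [1, 3, 1, 4, 4]  (obs o_4=4)
t=5: δ = [1.292e-08, 1.938e-08, 3.101e-08, 1.550e-08, 2.326e-08]  ψ = [0, 0, 1, 1, 2]  (obs o_5=1)
backtrack: best end state = 2; path = [4, 0, 4, 3, 1, 2]

path = [4, 0, 4, 3, 1, 2]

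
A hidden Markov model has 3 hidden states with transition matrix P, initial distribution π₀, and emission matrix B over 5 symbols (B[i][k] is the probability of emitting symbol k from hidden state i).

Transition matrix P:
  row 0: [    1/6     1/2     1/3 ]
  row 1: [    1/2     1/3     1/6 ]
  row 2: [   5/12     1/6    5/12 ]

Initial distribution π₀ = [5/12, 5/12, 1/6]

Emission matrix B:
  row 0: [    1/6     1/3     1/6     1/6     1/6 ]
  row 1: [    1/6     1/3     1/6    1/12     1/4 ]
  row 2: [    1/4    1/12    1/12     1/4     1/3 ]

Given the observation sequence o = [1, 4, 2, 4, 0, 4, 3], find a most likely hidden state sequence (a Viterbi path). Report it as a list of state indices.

path = [0, 1, 0, 2, 2, 2, 2]

t=0: δ = [1.389e-01, 1.389e-01, 1.389e-02]  (obs o_0=1)
t=1: δ = [1.157e-02, 1.736e-02, 1.543e-02]  ψ = [1, 0, 0]  (obs o_1=4)
t=2: δ = [1.447e-03, 9.645e-04, 5.358e-04]  ψ = [1, 0, 2]  (obs o_2=2)
t=3: δ = [8.038e-05, 1.808e-04, 1.608e-04]  ψ = [1, 0, 0]  (obs o_3=4)
t=4: δ = [1.507e-05, 1.005e-05, 1.674e-05]  ψ = [1, 1, 2]  (obs o_4=0)
t=5: δ = [1.163e-06, 1.884e-06, 2.326e-06]  ψ = [2, 0, 2]  (obs o_5=4)
t=6: δ = [1.615e-07, 5.233e-08, 2.423e-07]  ψ = [2, 1, 2]  (obs o_6=3)
backtrack: best end state = 2; path = [0, 1, 0, 2, 2, 2, 2]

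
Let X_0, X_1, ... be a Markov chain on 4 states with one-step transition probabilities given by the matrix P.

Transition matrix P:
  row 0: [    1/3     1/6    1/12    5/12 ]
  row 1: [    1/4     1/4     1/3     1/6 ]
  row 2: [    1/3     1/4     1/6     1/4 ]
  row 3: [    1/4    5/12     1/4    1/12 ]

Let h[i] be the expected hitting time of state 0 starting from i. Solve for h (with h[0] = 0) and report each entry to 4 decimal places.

h = [0.0000, 3.6661, 3.4057, 3.6861]

First-step conditioning: h[0] = 0; for i ≠ 0, h[i] = 1 + Σ_k P[i][k]·h[k].
  h[1] = 1 + 1/4·h[1] + 1/3·h[2] + 1/6·h[3]
  h[2] = 1 + 1/4·h[1] + 1/6·h[2] + 1/4·h[3]
  h[3] = 1 + 5/12·h[1] + 1/4·h[2] + 1/12·h[3]
Solving the 3×3 linear system over states ≠ 0 gives exactly h = [0, 2196/599, 2040/599, 2208/599] (h[0] = 0 is the target).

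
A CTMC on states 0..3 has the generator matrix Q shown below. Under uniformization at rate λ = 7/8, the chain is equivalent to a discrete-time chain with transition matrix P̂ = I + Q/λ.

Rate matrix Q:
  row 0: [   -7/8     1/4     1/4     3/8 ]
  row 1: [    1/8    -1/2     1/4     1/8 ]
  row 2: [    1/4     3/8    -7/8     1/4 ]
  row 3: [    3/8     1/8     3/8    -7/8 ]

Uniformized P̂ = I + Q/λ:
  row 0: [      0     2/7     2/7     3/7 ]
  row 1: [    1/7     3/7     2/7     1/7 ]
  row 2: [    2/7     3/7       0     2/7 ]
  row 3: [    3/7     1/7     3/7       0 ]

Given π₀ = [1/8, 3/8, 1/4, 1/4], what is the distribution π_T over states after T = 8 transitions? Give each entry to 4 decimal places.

t=0: π = [0.1250, 0.3750, 0.2500, 0.2500]
t=1: π = [0.2321, 0.3393, 0.2500, 0.1786]
t=2: π = [0.1964, 0.3444, 0.2398, 0.2194]
t=3: π = [0.2117, 0.3378, 0.2485, 0.2019]
t=4: π = [0.2058, 0.3406, 0.2435, 0.2100]
t=5: π = [0.2083, 0.3392, 0.2461, 0.2064]
t=6: π = [0.2073, 0.3398, 0.2449, 0.2080]
t=7: π = [0.2077, 0.3395, 0.2455, 0.2073]
t=8: π = [0.2075, 0.3397, 0.2452, 0.2076]

π = [0.2075, 0.3397, 0.2452, 0.2076]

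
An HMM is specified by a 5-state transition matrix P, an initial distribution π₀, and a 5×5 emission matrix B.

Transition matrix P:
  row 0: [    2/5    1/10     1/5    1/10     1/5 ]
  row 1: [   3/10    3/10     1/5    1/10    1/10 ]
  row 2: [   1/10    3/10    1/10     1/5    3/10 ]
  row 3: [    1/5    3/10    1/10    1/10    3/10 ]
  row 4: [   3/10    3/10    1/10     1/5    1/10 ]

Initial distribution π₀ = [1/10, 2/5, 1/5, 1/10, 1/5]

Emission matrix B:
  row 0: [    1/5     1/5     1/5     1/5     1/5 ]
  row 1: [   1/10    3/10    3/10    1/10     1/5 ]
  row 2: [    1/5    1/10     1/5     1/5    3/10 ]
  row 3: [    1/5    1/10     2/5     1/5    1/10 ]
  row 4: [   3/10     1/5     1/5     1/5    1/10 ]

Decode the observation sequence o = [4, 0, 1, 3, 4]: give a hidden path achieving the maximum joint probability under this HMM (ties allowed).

path = [1, 0, 0, 0, 0]

t=0: δ = [2.000e-02, 8.000e-02, 6.000e-02, 1.000e-02, 2.000e-02]  (obs o_0=4)
t=1: δ = [4.800e-03, 2.400e-03, 3.200e-03, 2.400e-03, 5.400e-03]  ψ = [1, 1, 1, 2, 2]  (obs o_1=0)
t=2: δ = [3.840e-04, 4.860e-04, 9.600e-05, 1.080e-04, 1.920e-04]  ψ = [0, 4, 0, 4, 0]  (obs o_2=1)
t=3: δ = [3.072e-05, 1.458e-05, 1.944e-05, 9.720e-06, 1.536e-05]  ψ = [0, 1, 1, 1, 0]  (obs o_3=3)
t=4: δ = [2.458e-06, 1.166e-06, 1.843e-06, 3.888e-07, 6.144e-07]  ψ = [0, 2, 0, 2, 0]  (obs o_4=4)
backtrack: best end state = 0; path = [1, 0, 0, 0, 0]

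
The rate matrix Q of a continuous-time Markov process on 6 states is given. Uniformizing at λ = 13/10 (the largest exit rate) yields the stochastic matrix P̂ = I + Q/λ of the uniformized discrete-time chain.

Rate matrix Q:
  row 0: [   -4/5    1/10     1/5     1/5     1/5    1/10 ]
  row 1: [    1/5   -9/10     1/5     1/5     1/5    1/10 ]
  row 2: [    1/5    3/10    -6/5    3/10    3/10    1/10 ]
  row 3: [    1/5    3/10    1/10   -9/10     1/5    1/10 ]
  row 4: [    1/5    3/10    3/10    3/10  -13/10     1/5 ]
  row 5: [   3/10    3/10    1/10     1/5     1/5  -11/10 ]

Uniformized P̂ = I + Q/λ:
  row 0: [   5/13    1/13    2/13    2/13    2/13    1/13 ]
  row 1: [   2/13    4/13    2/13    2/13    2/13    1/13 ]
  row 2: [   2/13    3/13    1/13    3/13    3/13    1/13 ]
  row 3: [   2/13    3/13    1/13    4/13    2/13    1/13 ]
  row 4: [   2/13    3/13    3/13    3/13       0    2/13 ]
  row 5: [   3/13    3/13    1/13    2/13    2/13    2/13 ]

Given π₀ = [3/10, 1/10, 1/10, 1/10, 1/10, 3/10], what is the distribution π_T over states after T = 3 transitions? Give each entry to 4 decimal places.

π = [0.2118, 0.2131, 0.1314, 0.2061, 0.1424, 0.0952]

t=0: π = [0.3000, 0.1000, 0.1000, 0.1000, 0.1000, 0.3000]
t=1: π = [0.2462, 0.1923, 0.1231, 0.1846, 0.1462, 0.1077]
t=2: π = [0.2189, 0.2077, 0.1331, 0.2030, 0.1408, 0.0964]
t=3: π = [0.2118, 0.2131, 0.1314, 0.2061, 0.1424, 0.0952]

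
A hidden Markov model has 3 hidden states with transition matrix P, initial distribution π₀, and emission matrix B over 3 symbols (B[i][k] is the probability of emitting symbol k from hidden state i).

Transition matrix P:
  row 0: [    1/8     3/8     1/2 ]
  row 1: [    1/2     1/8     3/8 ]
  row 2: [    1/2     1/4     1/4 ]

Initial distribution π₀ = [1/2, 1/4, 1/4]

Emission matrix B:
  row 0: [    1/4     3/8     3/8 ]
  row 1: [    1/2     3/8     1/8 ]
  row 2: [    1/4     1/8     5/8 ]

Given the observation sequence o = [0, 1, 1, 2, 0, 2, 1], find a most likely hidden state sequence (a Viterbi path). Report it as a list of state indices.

path = [0, 1, 0, 2, 0, 2, 0]

t=0: δ = [1.250e-01, 1.250e-01, 6.250e-02]  (obs o_0=0)
t=1: δ = [2.344e-02, 1.758e-02, 7.812e-03]  ψ = [1, 0, 0]  (obs o_1=1)
t=2: δ = [3.296e-03, 3.296e-03, 1.465e-03]  ψ = [1, 0, 0]  (obs o_2=1)
t=3: δ = [6.180e-04, 1.545e-04, 1.030e-03]  ψ = [1, 0, 0]  (obs o_3=2)
t=4: δ = [1.287e-04, 1.287e-04, 7.725e-05]  ψ = [2, 2, 0]  (obs o_4=0)
t=5: δ = [2.414e-05, 6.035e-06, 4.023e-05]  ψ = [1, 0, 0]  (obs o_5=2)
t=6: δ = [7.544e-06, 3.772e-06, 1.509e-06]  ψ = [2, 2, 0]  (obs o_6=1)
backtrack: best end state = 0; path = [0, 1, 0, 2, 0, 2, 0]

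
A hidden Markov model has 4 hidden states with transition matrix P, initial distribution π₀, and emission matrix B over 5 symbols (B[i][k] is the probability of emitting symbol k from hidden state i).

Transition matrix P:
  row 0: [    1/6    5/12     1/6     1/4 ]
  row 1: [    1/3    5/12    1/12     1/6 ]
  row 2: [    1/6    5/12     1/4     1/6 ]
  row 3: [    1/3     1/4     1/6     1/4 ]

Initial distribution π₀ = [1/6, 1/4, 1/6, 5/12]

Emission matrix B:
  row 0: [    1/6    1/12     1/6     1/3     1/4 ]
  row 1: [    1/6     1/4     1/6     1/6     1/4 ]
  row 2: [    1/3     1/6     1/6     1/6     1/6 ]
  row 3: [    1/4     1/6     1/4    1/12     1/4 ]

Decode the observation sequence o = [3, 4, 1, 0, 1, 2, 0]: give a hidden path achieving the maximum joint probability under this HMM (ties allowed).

t=0: δ = [5.556e-02, 4.167e-02, 2.778e-02, 3.472e-02]  (obs o_0=3)
t=1: δ = [3.472e-03, 5.787e-03, 1.543e-03, 3.472e-03]  ψ = [1, 0, 0, 0]  (obs o_1=4)
t=2: δ = [1.608e-04, 6.028e-04, 9.645e-05, 1.608e-04]  ψ = [1, 1, 0, 1]  (obs o_2=1)
t=3: δ = [3.349e-05, 4.186e-05, 1.674e-05, 2.512e-05]  ψ = [1, 1, 1, 1]  (obs o_3=0)
t=4: δ = [1.163e-06, 4.361e-06, 9.303e-07, 1.395e-06]  ψ = [1, 1, 0, 0]  (obs o_4=1)
t=5: δ = [2.423e-07, 3.028e-07, 6.056e-08, 1.817e-07]  ψ = [1, 1, 1, 1]  (obs o_5=2)
t=6: δ = [1.682e-08, 2.103e-08, 1.346e-08, 1.514e-08]  ψ = [1, 1, 0, 0]  (obs o_6=0)
backtrack: best end state = 1; path = [0, 1, 1, 1, 1, 1, 1]

path = [0, 1, 1, 1, 1, 1, 1]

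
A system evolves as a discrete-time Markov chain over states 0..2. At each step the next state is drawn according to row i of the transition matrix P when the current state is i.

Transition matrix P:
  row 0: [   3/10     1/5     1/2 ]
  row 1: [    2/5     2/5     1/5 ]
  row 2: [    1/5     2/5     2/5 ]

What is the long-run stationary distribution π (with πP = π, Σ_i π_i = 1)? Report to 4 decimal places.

π = [0.2979, 0.3404, 0.3617]

Balance equations π_j = Σ_i π_i·P[i][j]:
  π_0 = 3/10·π_0 + 2/5·π_1 + 1/5·π_2
  π_1 = 1/5·π_0 + 2/5·π_1 + 2/5·π_2
  normalize: π_0 + π_1 + π_2 = 1
Solving the linear system gives exactly π = [14/47, 16/47, 17/47].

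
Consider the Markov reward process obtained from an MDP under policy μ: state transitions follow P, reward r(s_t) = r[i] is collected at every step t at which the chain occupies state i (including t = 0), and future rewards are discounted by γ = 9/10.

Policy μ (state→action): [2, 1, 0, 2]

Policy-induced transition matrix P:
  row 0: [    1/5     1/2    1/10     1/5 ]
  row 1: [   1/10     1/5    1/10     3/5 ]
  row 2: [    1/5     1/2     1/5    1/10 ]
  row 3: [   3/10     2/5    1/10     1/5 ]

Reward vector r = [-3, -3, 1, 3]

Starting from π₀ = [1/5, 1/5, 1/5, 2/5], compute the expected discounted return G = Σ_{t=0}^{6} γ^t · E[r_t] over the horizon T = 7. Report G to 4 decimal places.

G = -2.4539

t=0: π = [0.2000, 0.2000, 0.2000, 0.4000], E[r] = 0.2000, γ^t·E[r] = 0.200000, running G = 0.200000
t=1: π = [0.2200, 0.4000, 0.1200, 0.2600], E[r] = -0.9600, γ^t·E[r] = -0.864000, running G = -0.664000
t=2: π = [0.1860, 0.3540, 0.1120, 0.3480], E[r] = -0.4640, γ^t·E[r] = -0.375840, running G = -1.039840
t=3: π = [0.1994, 0.3590, 0.1112, 0.3304], E[r] = -0.5728, γ^t·E[r] = -0.417571, running G = -1.457411
t=4: π = [0.1971, 0.3593, 0.1111, 0.3325], E[r] = -0.5606, γ^t·E[r] = -0.367836, running G = -1.825247
t=5: π = [0.1973, 0.3590, 0.1111, 0.3326], E[r] = -0.5600, γ^t·E[r] = -0.330674, running G = -2.155922
t=6: π = [0.1974, 0.3590, 0.1111, 0.3325], E[r] = -0.5607, γ^t·E[r] = -0.297971, running G = -2.453892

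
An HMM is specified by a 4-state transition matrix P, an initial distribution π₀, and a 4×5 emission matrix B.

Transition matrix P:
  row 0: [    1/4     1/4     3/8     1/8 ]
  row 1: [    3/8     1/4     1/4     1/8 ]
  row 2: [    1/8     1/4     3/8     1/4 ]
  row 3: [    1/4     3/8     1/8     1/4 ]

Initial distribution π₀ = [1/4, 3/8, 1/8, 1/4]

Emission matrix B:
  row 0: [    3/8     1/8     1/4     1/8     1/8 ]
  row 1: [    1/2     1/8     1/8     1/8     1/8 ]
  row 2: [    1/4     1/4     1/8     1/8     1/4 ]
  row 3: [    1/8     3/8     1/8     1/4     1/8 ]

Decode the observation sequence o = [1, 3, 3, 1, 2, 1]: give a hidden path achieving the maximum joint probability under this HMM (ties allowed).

path = [3, 3, 3, 3, 0, 2]

t=0: δ = [3.125e-02, 4.688e-02, 3.125e-02, 9.375e-02]  (obs o_0=1)
t=1: δ = [2.930e-03, 4.395e-03, 1.465e-03, 5.859e-03]  ψ = [3, 3, 0, 3]  (obs o_1=3)
t=2: δ = [2.060e-04, 2.747e-04, 1.373e-04, 3.662e-04]  ψ = [1, 3, 0, 3]  (obs o_2=3)
t=3: δ = [1.287e-05, 1.717e-05, 1.931e-05, 3.433e-05]  ψ = [1, 3, 0, 3]  (obs o_3=1)
t=4: δ = [2.146e-06, 1.609e-06, 9.052e-07, 1.073e-06]  ψ = [3, 3, 2, 3]  (obs o_4=2)
t=5: δ = [7.544e-08, 6.706e-08, 2.012e-07, 1.006e-07]  ψ = [1, 0, 0, 0]  (obs o_5=1)
backtrack: best end state = 2; path = [3, 3, 3, 3, 0, 2]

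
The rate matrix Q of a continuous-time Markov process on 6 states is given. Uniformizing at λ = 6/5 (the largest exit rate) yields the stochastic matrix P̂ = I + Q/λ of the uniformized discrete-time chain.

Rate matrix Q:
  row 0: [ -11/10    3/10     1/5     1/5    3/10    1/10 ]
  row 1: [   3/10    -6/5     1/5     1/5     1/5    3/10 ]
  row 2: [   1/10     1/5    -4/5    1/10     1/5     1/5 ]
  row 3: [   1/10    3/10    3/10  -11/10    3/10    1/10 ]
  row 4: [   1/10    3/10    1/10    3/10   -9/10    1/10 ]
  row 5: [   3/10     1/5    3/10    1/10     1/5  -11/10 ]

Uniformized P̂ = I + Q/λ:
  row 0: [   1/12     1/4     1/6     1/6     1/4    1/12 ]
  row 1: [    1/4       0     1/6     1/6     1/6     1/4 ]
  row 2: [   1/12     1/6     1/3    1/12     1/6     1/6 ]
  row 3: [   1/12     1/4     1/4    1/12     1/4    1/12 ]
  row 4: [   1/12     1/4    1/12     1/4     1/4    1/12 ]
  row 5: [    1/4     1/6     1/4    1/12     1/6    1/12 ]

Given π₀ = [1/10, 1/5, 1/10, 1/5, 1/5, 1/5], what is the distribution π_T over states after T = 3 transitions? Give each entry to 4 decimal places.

π = [0.1347, 0.1774, 0.2063, 0.1441, 0.2072, 0.1303]

t=0: π = [0.1000, 0.2000, 0.1000, 0.2000, 0.2000, 0.2000]
t=1: π = [0.1500, 0.1750, 0.2000, 0.1417, 0.2083, 0.1250]
t=2: π = [0.1333, 0.1792, 0.2049, 0.1451, 0.2083, 0.1292]
t=3: π = [0.1347, 0.1774, 0.2063, 0.1441, 0.2072, 0.1303]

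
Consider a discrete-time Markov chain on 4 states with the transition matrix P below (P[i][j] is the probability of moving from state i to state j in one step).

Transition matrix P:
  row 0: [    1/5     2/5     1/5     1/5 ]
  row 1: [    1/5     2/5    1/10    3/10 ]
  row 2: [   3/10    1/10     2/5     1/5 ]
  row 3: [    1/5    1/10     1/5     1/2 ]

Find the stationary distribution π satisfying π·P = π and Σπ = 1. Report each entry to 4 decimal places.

Balance equations π_j = Σ_i π_i·P[i][j]:
  π_0 = 1/5·π_0 + 1/5·π_1 + 3/10·π_2 + 1/5·π_3
  π_1 = 2/5·π_0 + 2/5·π_1 + 1/10·π_2 + 1/10·π_3
  π_2 = 1/5·π_0 + 1/10·π_1 + 2/5·π_2 + 1/5·π_3
  normalize: π_0 + π_1 + π_2 + π_3 = 1
Solving the linear system gives exactly π = [125/563, 134/563, 124/563, 180/563].

π = [0.2220, 0.2380, 0.2202, 0.3197]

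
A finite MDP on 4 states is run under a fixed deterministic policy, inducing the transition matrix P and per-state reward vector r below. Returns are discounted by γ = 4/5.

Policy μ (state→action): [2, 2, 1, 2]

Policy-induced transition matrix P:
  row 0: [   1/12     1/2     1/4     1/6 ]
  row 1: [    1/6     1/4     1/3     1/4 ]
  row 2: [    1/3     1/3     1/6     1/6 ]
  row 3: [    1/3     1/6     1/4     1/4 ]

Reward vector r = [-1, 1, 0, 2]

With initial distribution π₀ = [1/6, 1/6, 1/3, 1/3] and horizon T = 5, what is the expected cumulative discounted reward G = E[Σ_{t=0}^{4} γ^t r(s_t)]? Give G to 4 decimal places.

t=0: π = [0.1667, 0.1667, 0.3333, 0.3333], E[r] = 0.6667, γ^t·E[r] = 0.666667, running G = 0.666667
t=1: π = [0.2639, 0.2917, 0.2361, 0.2083], E[r] = 0.4444, γ^t·E[r] = 0.355556, running G = 1.022222
t=2: π = [0.2188, 0.3183, 0.2546, 0.2083], E[r] = 0.5162, γ^t·E[r] = 0.330370, running G = 1.352593
t=3: π = [0.2256, 0.3085, 0.2553, 0.2106], E[r] = 0.5041, γ^t·E[r] = 0.258074, running G = 1.610667
t=4: π = [0.2255, 0.3101, 0.2544, 0.2099], E[r] = 0.5045, γ^t·E[r] = 0.206630, running G = 1.817297

G = 1.8173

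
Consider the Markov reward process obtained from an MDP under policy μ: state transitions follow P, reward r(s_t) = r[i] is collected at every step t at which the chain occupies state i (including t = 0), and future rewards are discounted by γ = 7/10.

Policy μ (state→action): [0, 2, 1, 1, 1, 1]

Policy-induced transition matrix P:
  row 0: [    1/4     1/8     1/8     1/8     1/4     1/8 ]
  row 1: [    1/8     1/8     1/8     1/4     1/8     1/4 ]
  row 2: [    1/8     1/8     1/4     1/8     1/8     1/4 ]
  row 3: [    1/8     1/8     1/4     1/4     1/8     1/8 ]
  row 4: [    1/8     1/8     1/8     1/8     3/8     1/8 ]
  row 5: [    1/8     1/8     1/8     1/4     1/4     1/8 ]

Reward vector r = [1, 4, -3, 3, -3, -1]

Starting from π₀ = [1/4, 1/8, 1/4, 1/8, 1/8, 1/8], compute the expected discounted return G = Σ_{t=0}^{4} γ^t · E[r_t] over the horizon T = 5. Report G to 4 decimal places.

t=0: π = [0.2500, 0.1250, 0.2500, 0.1250, 0.1250, 0.1250], E[r] = -0.1250, γ^t·E[r] = -0.125000, running G = -0.125000
t=1: π = [0.1563, 0.1250, 0.1719, 0.1719, 0.2031, 0.1719], E[r] = -0.1250, γ^t·E[r] = -0.087500, running G = -0.212500
t=2: π = [0.1445, 0.1250, 0.1680, 0.1836, 0.2168, 0.1621], E[r] = -0.1211, γ^t·E[r] = -0.059336, running G = -0.271836
t=3: π = [0.1431, 0.1250, 0.1689, 0.1838, 0.2175, 0.1616], E[r] = -0.1265, γ^t·E[r] = -0.043377, running G = -0.315213
t=4: π = [0.1429, 0.1250, 0.1691, 0.1838, 0.2175, 0.1617], E[r] = -0.1271, γ^t·E[r] = -0.030525, running G = -0.345739

G = -0.3457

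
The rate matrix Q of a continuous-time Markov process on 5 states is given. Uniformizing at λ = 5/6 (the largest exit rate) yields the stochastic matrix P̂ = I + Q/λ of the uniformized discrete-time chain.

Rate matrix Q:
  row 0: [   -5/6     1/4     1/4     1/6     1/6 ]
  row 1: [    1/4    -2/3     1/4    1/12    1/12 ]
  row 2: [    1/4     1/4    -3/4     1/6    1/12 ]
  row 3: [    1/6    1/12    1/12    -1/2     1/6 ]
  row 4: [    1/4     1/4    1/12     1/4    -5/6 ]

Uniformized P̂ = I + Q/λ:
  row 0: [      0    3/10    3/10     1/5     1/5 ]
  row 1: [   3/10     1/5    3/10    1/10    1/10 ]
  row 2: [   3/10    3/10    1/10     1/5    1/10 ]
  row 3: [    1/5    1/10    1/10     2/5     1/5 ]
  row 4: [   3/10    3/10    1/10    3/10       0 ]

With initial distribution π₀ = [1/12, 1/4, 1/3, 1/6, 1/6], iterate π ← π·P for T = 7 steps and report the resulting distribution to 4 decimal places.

π = [0.2125, 0.2295, 0.1884, 0.2378, 0.1318]

t=0: π = [0.0833, 0.2500, 0.3333, 0.1667, 0.1667]
t=1: π = [0.2583, 0.2417, 0.1667, 0.2250, 0.1083]
t=2: π = [0.2000, 0.2308, 0.2000, 0.2317, 0.1375]
t=3: π = [0.2168, 0.2306, 0.1862, 0.2370, 0.1294]
t=4: π = [0.2113, 0.2295, 0.1895, 0.2373, 0.1324]
t=5: π = [0.2129, 0.2296, 0.1882, 0.2377, 0.1316]
t=6: π = [0.2124, 0.2295, 0.1885, 0.2378, 0.1319]
t=7: π = [0.2125, 0.2295, 0.1884, 0.2378, 0.1318]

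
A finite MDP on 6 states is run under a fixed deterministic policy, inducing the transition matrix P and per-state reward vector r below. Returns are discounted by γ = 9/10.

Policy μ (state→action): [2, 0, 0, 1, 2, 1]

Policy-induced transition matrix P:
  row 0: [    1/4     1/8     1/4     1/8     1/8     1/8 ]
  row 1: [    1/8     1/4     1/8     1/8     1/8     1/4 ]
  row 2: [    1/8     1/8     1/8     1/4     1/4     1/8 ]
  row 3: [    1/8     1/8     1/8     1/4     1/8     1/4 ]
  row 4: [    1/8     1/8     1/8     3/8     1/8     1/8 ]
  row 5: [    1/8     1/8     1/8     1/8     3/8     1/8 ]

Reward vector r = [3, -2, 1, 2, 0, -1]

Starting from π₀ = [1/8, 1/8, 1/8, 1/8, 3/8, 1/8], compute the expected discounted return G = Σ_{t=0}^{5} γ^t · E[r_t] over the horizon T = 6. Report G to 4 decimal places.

G = 2.4609

t=0: π = [0.1250, 0.1250, 0.1250, 0.1250, 0.3750, 0.1250], E[r] = 0.3750, γ^t·E[r] = 0.375000, running G = 0.375000
t=1: π = [0.1406, 0.1406, 0.1406, 0.2500, 0.1719, 0.1563], E[r] = 0.6250, γ^t·E[r] = 0.562500, running G = 0.937500
t=2: π = [0.1426, 0.1426, 0.1426, 0.2168, 0.1816, 0.1738], E[r] = 0.5449, γ^t·E[r] = 0.441387, running G = 1.378887
t=3: π = [0.1428, 0.1428, 0.1428, 0.2153, 0.1863, 0.1699], E[r] = 0.5464, γ^t·E[r] = 0.398316, running G = 1.777203
t=4: π = [0.1429, 0.1429, 0.1429, 0.2163, 0.1853, 0.1698], E[r] = 0.5486, γ^t·E[r] = 0.359946, running G = 2.137149
t=5: π = [0.1429, 0.1429, 0.1429, 0.2162, 0.1853, 0.1699], E[r] = 0.5483, γ^t·E[r] = 0.323753, running G = 2.460902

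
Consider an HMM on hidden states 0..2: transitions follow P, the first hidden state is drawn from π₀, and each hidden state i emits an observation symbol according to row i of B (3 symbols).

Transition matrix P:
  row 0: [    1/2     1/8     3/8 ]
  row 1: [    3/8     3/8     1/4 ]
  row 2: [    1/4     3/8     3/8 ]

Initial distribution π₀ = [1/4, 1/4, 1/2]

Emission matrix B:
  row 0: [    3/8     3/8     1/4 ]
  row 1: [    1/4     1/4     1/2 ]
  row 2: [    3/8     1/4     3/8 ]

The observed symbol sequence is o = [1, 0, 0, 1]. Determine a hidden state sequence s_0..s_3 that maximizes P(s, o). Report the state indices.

path = [0, 0, 0, 0]

t=0: δ = [9.375e-02, 6.250e-02, 1.250e-01]  (obs o_0=1)
t=1: δ = [1.758e-02, 1.172e-02, 1.758e-02]  ψ = [0, 2, 2]  (obs o_1=0)
t=2: δ = [3.296e-03, 1.648e-03, 2.472e-03]  ψ = [0, 2, 0]  (obs o_2=0)
t=3: δ = [6.180e-04, 2.317e-04, 3.090e-04]  ψ = [0, 2, 0]  (obs o_3=1)
backtrack: best end state = 0; path = [0, 0, 0, 0]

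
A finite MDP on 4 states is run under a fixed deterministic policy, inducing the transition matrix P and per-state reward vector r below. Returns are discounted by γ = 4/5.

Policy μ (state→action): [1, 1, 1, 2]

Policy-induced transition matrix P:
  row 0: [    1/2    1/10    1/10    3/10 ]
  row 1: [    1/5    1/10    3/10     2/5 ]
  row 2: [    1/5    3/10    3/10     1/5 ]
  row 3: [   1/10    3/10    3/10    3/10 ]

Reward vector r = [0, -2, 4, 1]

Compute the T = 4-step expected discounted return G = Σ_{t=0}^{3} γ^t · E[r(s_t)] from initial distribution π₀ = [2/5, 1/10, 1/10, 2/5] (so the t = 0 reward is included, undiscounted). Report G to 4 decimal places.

G = 2.2268

t=0: π = [0.4000, 0.1000, 0.1000, 0.4000], E[r] = 0.6000, γ^t·E[r] = 0.600000, running G = 0.600000
t=1: π = [0.2800, 0.2000, 0.2200, 0.3000], E[r] = 0.7800, γ^t·E[r] = 0.624000, running G = 1.224000
t=2: π = [0.2540, 0.2040, 0.2440, 0.2980], E[r] = 0.8660, γ^t·E[r] = 0.554240, running G = 1.778240
t=3: π = [0.2464, 0.2084, 0.2492, 0.2960], E[r] = 0.8760, γ^t·E[r] = 0.448512, running G = 2.226752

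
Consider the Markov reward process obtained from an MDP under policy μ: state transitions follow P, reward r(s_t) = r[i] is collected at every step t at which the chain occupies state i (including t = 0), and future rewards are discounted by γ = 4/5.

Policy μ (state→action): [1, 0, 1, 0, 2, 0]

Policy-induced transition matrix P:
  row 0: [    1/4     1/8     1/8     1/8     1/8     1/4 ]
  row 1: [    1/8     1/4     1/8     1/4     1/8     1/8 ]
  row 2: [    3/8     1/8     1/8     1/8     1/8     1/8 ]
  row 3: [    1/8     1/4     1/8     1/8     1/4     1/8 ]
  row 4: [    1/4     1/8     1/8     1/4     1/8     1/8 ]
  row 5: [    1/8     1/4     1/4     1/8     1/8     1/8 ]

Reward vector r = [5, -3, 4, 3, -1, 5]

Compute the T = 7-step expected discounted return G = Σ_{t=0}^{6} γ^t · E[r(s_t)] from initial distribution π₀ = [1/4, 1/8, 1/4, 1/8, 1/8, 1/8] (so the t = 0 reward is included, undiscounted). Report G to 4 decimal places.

t=0: π = [0.2500, 0.1250, 0.2500, 0.1250, 0.1250, 0.1250], E[r] = 2.7500, γ^t·E[r] = 2.750000, running G = 2.750000
t=1: π = [0.2344, 0.1719, 0.1406, 0.1563, 0.1406, 0.1563], E[r] = 2.3281, γ^t·E[r] = 1.862500, running G = 4.612500
t=2: π = [0.2070, 0.1855, 0.1445, 0.1641, 0.1445, 0.1543], E[r] = 2.1758, γ^t·E[r] = 1.392500, running G = 6.005000
t=3: π = [0.2051, 0.1880, 0.1443, 0.1663, 0.1455, 0.1509], E[r] = 2.1462, γ^t·E[r] = 1.098875, running G = 7.103875
t=4: π = [0.2049, 0.1881, 0.1439, 0.1667, 0.1458, 0.1506], E[r] = 2.1429, γ^t·E[r] = 0.877750, running G = 7.981625
t=5: π = [0.2048, 0.1882, 0.1438, 0.1667, 0.1458, 0.1506], E[r] = 2.1422, γ^t·E[r] = 0.701960, running G = 8.683585
t=6: π = [0.2048, 0.1882, 0.1438, 0.1668, 0.1458, 0.1506], E[r] = 2.1421, γ^t·E[r] = 0.561533, running G = 9.245118

G = 9.2451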